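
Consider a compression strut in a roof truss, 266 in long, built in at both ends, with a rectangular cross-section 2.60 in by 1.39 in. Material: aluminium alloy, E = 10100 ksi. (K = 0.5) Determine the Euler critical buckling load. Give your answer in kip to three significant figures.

Buckling occurs about the weak axis: I_min = h·b³/12 with b = 1.39 in (the shorter side).
I_min = 2.60×1.39³/12 = 0.5819 in⁴
Effective length L_e = K·L = 0.5 × 266 = 133.0 in
P_cr = π²EI / L_e² = π² × 10100×10³ × 0.5819 / 133.0² = 3.279×10^3 lb

P_cr ≈ 3.28 kip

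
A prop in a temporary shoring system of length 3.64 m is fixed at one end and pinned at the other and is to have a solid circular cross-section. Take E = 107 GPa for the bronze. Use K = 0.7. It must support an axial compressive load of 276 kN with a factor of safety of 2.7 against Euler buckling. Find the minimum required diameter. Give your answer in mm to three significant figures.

Required P_cr = n·P = 2.7 × 276 = 745.2 kN
L_e = K·L = 0.7 × 3.64 = 2.548 m
Required I = P_cr·L_e²/(π²E) = 7.452×10^5 × 2.548² / (π² × 1.07×10^11) = 4.581×10^-6 m⁴
I_req = 4.581×10^6 mm⁴
Solid circle: I = πd⁴/64  ⇒  d = (64I/π)^(1/4) = (64×4.581×10^6/π)^(1/4) = 98.3 mm

d ≈ 98.3 mm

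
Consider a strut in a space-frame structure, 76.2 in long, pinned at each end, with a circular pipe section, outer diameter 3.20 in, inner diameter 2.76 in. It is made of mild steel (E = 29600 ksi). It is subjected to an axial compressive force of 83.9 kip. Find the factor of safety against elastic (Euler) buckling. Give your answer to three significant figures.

d_o = 3.20 in, d_i = 2.76 in
I = π(d_o⁴ − d_i⁴)/64 = π(3.20⁴ − 2.760⁴)/64 = 2.299 in⁴
Effective length L_e = K·L = 1 × 76.2 = 76.20 in
P_cr = π²EI / L_e² = π² × 29600×10³ × 2.299 / 76.20² = 1.157×10^5 lb
Factor of safety n = P_cr / P = 115.66 / 83.9 = 1.38

n ≈ 1.38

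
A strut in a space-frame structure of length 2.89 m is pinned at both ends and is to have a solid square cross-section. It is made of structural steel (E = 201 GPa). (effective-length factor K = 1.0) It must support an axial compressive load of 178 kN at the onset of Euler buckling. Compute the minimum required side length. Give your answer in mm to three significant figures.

a ≈ 54.8 mm

L_e = K·L = 1 × 2.89 = 2.890 m
Required I = P_cr·L_e²/(π²E) = 1.780×10^5 × 2.890² / (π² × 2.01×10^11) = 7.494×10^-7 m⁴
I_req = 7.494×10^5 mm⁴
Solid square: I = a⁴/12  ⇒  a = (12I)^(1/4) = (12×7.494×10^5)^(1/4) = 54.8 mm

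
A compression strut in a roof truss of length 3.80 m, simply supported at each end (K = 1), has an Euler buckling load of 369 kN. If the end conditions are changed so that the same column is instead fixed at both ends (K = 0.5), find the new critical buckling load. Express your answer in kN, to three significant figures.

P_cr ∝ 1/K², so P_cr,new = P_cr,old × (K_old/K_new)² = 369 × (1/0.5)²
= 369 × 4.000 = 1480 kN

P_cr ≈ 1480 kN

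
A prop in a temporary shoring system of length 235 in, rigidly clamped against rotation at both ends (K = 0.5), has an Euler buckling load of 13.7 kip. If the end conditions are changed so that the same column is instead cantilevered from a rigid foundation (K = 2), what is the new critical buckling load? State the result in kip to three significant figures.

P_cr ≈ 0.856 kip

P_cr ∝ 1/K², so P_cr,new = P_cr,old × (K_old/K_new)² = 13.7 × (0.5/2)²
= 13.7 × 0.06250 = 0.856 kip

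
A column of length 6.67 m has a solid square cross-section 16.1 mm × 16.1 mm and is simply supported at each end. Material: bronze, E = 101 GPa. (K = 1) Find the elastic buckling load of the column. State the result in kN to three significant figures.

P_cr ≈ 0.125 kN

I = a⁴/12 = 16.1⁴/12 = 5.599×10^3 mm⁴
I = 5.599×10^3 mm⁴ = 5.599×10^-9 m⁴
Effective length L_e = K·L = 1 × 6.67 = 6.670 m
P_cr = π²EI / L_e² = π² × 101×10⁹ × 5.599×10^-9 / 6.670² = 125.5 N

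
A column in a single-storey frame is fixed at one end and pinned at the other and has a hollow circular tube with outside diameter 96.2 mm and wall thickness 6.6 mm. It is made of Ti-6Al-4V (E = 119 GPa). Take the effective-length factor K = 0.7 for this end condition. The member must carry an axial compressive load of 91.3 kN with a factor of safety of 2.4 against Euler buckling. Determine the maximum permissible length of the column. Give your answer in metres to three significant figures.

L_max ≈ 4.53 m

Inner diameter d_i = 96.2 − 2×6.6 = 83.00 mm
I = π(d_o⁴ − d_i⁴)/64 = π(96.2⁴ − 83.00⁴)/64 = 1.874×10^6 mm⁴
I = 1.874×10^-6 m⁴
Required critical load P_cr = n·P = 2.4 × 91.3 = 219.1 kN = 2.191×10^5 N
From P_cr = π²EI/(K·L)²:  L = (1/K)·√(π²EI/P_cr) = (1/0.7)·√(π²×1.19×10^11×1.874×10^-6/2.191×10^5)
L = 4.53 m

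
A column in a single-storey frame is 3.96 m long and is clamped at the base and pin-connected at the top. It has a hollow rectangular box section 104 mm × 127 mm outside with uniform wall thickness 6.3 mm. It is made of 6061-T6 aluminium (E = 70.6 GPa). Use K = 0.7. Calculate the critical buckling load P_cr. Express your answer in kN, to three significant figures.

Inner dimensions: h_i = 127 − 2×6.3 = 114.4 mm, b_i = 104 − 2×6.3 = 91.40 mm
Weak-axis I_min = (h_o·b_o³ − h_i·b_i³)/12 with b_o = 104, b_i = 91.40 mm (shorter outer/inner sides).
I_min = (127×104³ − 114.4×91.40³)/12 = 4.626×10^6 mm⁴
I = 4.626×10^6 mm⁴ = 4.626×10^-6 m⁴
Effective length L_e = K·L = 0.7 × 3.96 = 2.772 m
P_cr = π²EI / L_e² = π² × 70.6×10⁹ × 4.626×10^-6 / 2.772² = 4.195×10^5 N

P_cr ≈ 419 kN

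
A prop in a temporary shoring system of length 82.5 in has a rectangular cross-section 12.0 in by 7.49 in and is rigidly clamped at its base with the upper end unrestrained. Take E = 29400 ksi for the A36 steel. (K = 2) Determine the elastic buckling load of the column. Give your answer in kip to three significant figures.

Buckling occurs about the weak axis: I_min = h·b³/12 with b = 7.49 in (the shorter side).
I_min = 12.0×7.49³/12 = 420.2 in⁴
Effective length L_e = K·L = 2 × 82.5 = 165.0 in
P_cr = π²EI / L_e² = π² × 29400×10³ × 420.2 / 165.0² = 4.478×10^6 lb

P_cr ≈ 4480 kip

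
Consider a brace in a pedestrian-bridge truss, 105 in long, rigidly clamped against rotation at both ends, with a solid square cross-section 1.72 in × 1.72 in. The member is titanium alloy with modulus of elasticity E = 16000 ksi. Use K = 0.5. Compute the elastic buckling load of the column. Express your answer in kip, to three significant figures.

P_cr ≈ 41.8 kip

I = a⁴/12 = 1.72⁴/12 = 0.7293 in⁴
Effective length L_e = K·L = 0.5 × 105 = 52.50 in
P_cr = π²EI / L_e² = π² × 16000×10³ × 0.7293 / 52.50² = 4.179×10^4 lb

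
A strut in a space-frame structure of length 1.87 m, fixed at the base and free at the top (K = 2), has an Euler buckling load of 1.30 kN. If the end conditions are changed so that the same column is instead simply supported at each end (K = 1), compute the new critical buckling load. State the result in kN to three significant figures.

P_cr ∝ 1/K², so P_cr,new = P_cr,old × (K_old/K_new)² = 1.30 × (2/1)²
= 1.30 × 4.000 = 5.20 kN

P_cr ≈ 5.20 kN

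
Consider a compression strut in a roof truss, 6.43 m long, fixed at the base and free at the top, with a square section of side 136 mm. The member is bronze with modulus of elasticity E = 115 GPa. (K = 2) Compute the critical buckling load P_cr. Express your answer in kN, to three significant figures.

I = a⁴/12 = 136⁴/12 = 2.851×10^7 mm⁴
I = 2.851×10^7 mm⁴ = 2.851×10^-5 m⁴
Effective length L_e = K·L = 2 × 6.43 = 12.86 m
P_cr = π²EI / L_e² = π² × 115×10⁹ × 2.851×10^-5 / 12.86² = 1.957×10^5 N

P_cr ≈ 196 kN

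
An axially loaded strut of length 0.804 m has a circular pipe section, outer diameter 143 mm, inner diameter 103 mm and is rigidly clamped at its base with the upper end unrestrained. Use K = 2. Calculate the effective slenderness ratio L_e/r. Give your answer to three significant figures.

λ ≈ 36.5

d_o = 143 mm, d_i = 103 mm
I = π(d_o⁴ − d_i⁴)/64 = π(143⁴ − 103.0⁴)/64 = 1.500×10^7 mm⁴
A = 7.728×10^3 mm²;  r_min = √(I/A) = √(1.500×10^7/7.728×10^3) = 44.06 mm
L_e = K·L = 2 × 0.804 m = 1.608 m = 1608.0 mm
λ = L_e / r_min = 1608.0 / 44.06 = 36.5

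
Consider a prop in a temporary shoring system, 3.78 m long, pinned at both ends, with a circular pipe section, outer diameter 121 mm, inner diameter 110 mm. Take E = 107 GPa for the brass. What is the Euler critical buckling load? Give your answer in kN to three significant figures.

P_cr ≈ 247 kN

d_o = 121 mm, d_i = 110 mm
I = π(d_o⁴ − d_i⁴)/64 = π(121⁴ − 110.0⁴)/64 = 3.335×10^6 mm⁴
I = 3.335×10^6 mm⁴ = 3.335×10^-6 m⁴
Effective length L_e = K·L = 1 × 3.78 = 3.780 m
P_cr = π²EI / L_e² = π² × 107×10⁹ × 3.335×10^-6 / 3.780² = 2.465×10^5 N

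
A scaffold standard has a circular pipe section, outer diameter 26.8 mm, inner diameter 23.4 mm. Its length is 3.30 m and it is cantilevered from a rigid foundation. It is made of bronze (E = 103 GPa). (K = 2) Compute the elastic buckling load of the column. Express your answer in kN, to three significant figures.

P_cr ≈ 0.247 kN

d_o = 26.8 mm, d_i = 23.4 mm
I = π(d_o⁴ − d_i⁴)/64 = π(26.8⁴ − 23.40⁴)/64 = 1.061×10^4 mm⁴
I = 1.061×10^4 mm⁴ = 1.061×10^-8 m⁴
Effective length L_e = K·L = 2 × 3.30 = 6.600 m
P_cr = π²EI / L_e² = π² × 103×10⁹ × 1.061×10^-8 / 6.600² = 247.5 N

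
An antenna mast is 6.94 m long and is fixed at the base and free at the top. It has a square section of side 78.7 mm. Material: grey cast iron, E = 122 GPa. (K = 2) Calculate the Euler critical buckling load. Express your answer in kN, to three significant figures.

I = a⁴/12 = 78.7⁴/12 = 3.197×10^6 mm⁴
I = 3.197×10^6 mm⁴ = 3.197×10^-6 m⁴
Effective length L_e = K·L = 2 × 6.94 = 13.88 m
P_cr = π²EI / L_e² = π² × 122×10⁹ × 3.197×10^-6 / 13.88² = 1.998×10^4 N

P_cr ≈ 20.0 kN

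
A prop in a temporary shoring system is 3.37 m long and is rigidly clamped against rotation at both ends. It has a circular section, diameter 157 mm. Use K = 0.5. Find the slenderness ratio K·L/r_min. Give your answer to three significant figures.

λ ≈ 42.9

I = πd⁴/64 = π×157⁴/64 = 2.982×10^7 mm⁴
A = 1.936×10^4 mm²;  r_min = √(I/A) = √(2.982×10^7/1.936×10^4) = 39.25 mm
L_e = K·L = 0.5 × 3.37 m = 1.685 m = 1685.0 mm
λ = L_e / r_min = 1685.0 / 39.25 = 42.9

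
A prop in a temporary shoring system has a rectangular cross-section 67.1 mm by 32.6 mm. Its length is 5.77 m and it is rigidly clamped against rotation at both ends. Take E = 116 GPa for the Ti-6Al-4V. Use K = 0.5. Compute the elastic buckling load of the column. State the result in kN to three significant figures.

P_cr ≈ 26.6 kN

Buckling occurs about the weak axis: I_min = h·b³/12 with b = 32.6 mm (the shorter side).
I_min = 67.1×32.6³/12 = 1.937×10^5 mm⁴
I = 1.937×10^5 mm⁴ = 1.937×10^-7 m⁴
Effective length L_e = K·L = 0.5 × 5.77 = 2.885 m
P_cr = π²EI / L_e² = π² × 116×10⁹ × 1.937×10^-7 / 2.885² = 2.665×10^4 N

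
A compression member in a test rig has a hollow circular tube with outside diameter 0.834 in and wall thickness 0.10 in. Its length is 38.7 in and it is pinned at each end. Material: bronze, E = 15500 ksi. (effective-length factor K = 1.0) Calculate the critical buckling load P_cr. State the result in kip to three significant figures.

Inner diameter d_i = 0.834 − 2×0.10 = 0.6340 in
I = π(d_o⁴ − d_i⁴)/64 = π(0.834⁴ − 0.6340⁴)/64 = 1.582×10^-2 in⁴
Effective length L_e = K·L = 1 × 38.7 = 38.70 in
P_cr = π²EI / L_e² = π² × 15500×10³ × 1.582×10^-2 / 38.70² = 1.616×10^3 lb

P_cr ≈ 1.62 kip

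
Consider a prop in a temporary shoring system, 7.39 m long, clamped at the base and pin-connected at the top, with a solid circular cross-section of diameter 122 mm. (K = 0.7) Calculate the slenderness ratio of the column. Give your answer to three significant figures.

I = πd⁴/64 = π×122⁴/64 = 1.087×10^7 mm⁴
A = 1.169×10^4 mm²;  r_min = √(I/A) = √(1.087×10^7/1.169×10^4) = 30.50 mm
L_e = K·L = 0.7 × 7.39 m = 5.173 m = 5173.0 mm
λ = L_e / r_min = 5173.0 / 30.50 = 170

λ ≈ 170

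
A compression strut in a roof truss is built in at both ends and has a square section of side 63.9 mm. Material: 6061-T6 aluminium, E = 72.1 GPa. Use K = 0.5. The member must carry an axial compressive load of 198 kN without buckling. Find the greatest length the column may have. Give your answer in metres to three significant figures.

I = a⁴/12 = 63.9⁴/12 = 1.389×10^6 mm⁴
I = 1.389×10^-6 m⁴
At the buckling limit P_cr = P = 1.980×10^5 N
From P_cr = π²EI/(K·L)²:  L = (1/K)·√(π²EI/P_cr) = (1/0.5)·√(π²×7.21×10^10×1.389×10^-6/1.980×10^5)
L = 4.47 m

L_max ≈ 4.47 m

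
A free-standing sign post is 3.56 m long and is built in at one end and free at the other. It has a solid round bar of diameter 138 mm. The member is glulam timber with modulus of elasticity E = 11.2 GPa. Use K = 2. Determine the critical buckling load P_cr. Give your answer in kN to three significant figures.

I = πd⁴/64 = π×138⁴/64 = 1.780×10^7 mm⁴
I = 1.780×10^7 mm⁴ = 1.780×10^-5 m⁴
Effective length L_e = K·L = 2 × 3.56 = 7.120 m
P_cr = π²EI / L_e² = π² × 11.2×10⁹ × 1.780×10^-5 / 7.120² = 3.882×10^4 N

P_cr ≈ 38.8 kN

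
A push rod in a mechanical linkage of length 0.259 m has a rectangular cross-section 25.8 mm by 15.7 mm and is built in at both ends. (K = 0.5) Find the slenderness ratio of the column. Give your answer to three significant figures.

For a rectangle r_min = b/√12 = 15.7/√12 = 4.532 mm
L_e = K·L = 0.5 × 0.259 m = 0.1295 m = 129.50 mm
λ = L_e / r_min = 129.50 / 4.532 = 28.6

λ ≈ 28.6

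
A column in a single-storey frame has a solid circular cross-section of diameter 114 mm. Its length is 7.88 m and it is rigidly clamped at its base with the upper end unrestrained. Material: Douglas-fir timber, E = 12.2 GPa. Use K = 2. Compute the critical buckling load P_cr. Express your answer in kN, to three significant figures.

I = πd⁴/64 = π×114⁴/64 = 8.291×10^6 mm⁴
I = 8.291×10^6 mm⁴ = 8.291×10^-6 m⁴
Effective length L_e = K·L = 2 × 7.88 = 15.76 m
P_cr = π²EI / L_e² = π² × 12.2×10⁹ × 8.291×10^-6 / 15.76² = 4.019×10^3 N

P_cr ≈ 4.02 kN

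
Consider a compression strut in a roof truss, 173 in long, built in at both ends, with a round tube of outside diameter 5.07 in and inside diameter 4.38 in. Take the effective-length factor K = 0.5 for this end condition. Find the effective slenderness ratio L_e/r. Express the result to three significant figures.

λ ≈ 51.6

d_o = 5.07 in, d_i = 4.38 in
I = π(d_o⁴ − d_i⁴)/64 = π(5.07⁴ − 4.380⁴)/64 = 14.37 in⁴
A = 5.121 in²;  r_min = √(I/A) = √(14.37/5.121) = 1.675 in
L_e = K·L = 0.5 × 173 = 86.50 in
λ = L_e / r_min = 86.500 / 1.675 = 51.6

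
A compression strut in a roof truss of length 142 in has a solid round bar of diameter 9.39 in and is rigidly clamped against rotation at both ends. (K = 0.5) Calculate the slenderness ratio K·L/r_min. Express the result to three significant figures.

I = πd⁴/64 = π×9.39⁴/64 = 381.6 in⁴
A = 69.25 in²;  r_min = √(I/A) = √(381.6/69.25) = 2.348 in
L_e = K·L = 0.5 × 142 = 71.00 in
λ = L_e / r_min = 71.000 / 2.348 = 30.2

λ ≈ 30.2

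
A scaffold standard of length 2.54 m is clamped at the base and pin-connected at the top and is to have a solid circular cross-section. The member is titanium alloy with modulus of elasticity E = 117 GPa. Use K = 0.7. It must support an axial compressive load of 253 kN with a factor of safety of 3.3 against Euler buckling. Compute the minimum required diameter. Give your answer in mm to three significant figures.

d ≈ 82.6 mm

Required P_cr = n·P = 3.3 × 253 = 834.9 kN
L_e = K·L = 0.7 × 2.54 = 1.778 m
Required I = P_cr·L_e²/(π²E) = 8.349×10^5 × 1.778² / (π² × 1.17×10^11) = 2.286×10^-6 m⁴
I_req = 2.286×10^6 mm⁴
Solid circle: I = πd⁴/64  ⇒  d = (64I/π)^(1/4) = (64×2.286×10^6/π)^(1/4) = 82.6 mm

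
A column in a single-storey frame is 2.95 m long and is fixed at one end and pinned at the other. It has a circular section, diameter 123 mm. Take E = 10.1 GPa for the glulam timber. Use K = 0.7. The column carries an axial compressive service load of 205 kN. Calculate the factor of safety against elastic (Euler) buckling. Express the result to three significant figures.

n ≈ 1.28

I = πd⁴/64 = π×123⁴/64 = 1.124×10^7 mm⁴
I = 1.124×10^7 mm⁴ = 1.124×10^-5 m⁴
Effective length L_e = K·L = 0.7 × 2.95 = 2.065 m
P_cr = π²EI / L_e² = π² × 10.1×10⁹ × 1.124×10^-5 / 2.065² = 2.626×10^5 N
Factor of safety n = P_cr / P = 262.65 / 205 = 1.28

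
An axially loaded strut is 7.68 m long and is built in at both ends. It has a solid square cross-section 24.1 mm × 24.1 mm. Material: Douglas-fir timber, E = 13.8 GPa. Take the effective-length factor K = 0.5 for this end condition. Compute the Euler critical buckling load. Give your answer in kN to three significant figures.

P_cr ≈ 0.260 kN

I = a⁴/12 = 24.1⁴/12 = 2.811×10^4 mm⁴
I = 2.811×10^4 mm⁴ = 2.811×10^-8 m⁴
Effective length L_e = K·L = 0.5 × 7.68 = 3.840 m
P_cr = π²EI / L_e² = π² × 13.8×10⁹ × 2.811×10^-8 / 3.840² = 259.7 N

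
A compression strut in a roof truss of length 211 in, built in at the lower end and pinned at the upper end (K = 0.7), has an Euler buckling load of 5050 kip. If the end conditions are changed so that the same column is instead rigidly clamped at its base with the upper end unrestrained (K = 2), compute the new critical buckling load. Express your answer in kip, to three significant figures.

P_cr ≈ 619 kip

P_cr ∝ 1/K², so P_cr,new = P_cr,old × (K_old/K_new)² = 5050 × (0.7/2)²
= 5050 × 0.1225 = 619 kip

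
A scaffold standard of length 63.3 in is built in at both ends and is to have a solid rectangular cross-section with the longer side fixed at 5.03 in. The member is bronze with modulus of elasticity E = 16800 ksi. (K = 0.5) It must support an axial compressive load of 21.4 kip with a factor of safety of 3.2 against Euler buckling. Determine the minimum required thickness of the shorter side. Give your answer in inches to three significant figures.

b ≈ 0.996 in

Required P_cr = n·P = 3.2 × 21.4 = 68.48 kip
L_e = K·L = 0.5 × 63.3 = 31.65 in
Required I = P_cr·L_e²/(π²E) = 6.848×10^4 × 31.65² / (π² × 1.68×10^7) = 0.4137 in⁴
Rectangle, weak axis: I_min = h·b³/12 with h = 5.03 in fixed  ⇒  b = (12I/h)^(1/3) = 0.996 in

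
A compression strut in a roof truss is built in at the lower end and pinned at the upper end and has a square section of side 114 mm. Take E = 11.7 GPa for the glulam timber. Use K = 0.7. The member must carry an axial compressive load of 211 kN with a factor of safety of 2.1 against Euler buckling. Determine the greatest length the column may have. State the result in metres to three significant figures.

I = a⁴/12 = 114⁴/12 = 1.407×10^7 mm⁴
I = 1.407×10^-5 m⁴
Required critical load P_cr = n·P = 2.1 × 211 = 443.1 kN = 4.431×10^5 N
From P_cr = π²EI/(K·L)²:  L = (1/K)·√(π²EI/P_cr) = (1/0.7)·√(π²×1.17×10^10×1.407×10^-5/4.431×10^5)
L = 2.74 m

L_max ≈ 2.74 m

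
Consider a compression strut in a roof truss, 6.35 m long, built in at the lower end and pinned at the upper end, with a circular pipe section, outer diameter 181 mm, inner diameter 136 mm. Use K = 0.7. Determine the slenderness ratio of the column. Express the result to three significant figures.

λ ≈ 78.5

d_o = 181 mm, d_i = 136 mm
I = π(d_o⁴ − d_i⁴)/64 = π(181⁴ − 136.0⁴)/64 = 3.589×10^7 mm⁴
A = 1.120×10^4 mm²;  r_min = √(I/A) = √(3.589×10^7/1.120×10^4) = 56.60 mm
L_e = K·L = 0.7 × 6.35 m = 4.445 m = 4445.0 mm
λ = L_e / r_min = 4445.0 / 56.60 = 78.5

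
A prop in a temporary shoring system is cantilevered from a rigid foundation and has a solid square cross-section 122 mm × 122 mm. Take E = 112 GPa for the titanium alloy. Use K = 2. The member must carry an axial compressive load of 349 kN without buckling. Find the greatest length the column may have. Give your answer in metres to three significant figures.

L_max ≈ 3.82 m

I = a⁴/12 = 122⁴/12 = 1.846×10^7 mm⁴
I = 1.846×10^-5 m⁴
At the buckling limit P_cr = P = 3.490×10^5 N
From P_cr = π²EI/(K·L)²:  L = (1/K)·√(π²EI/P_cr) = (1/2)·√(π²×1.12×10^11×1.846×10^-5/3.490×10^5)
L = 3.82 m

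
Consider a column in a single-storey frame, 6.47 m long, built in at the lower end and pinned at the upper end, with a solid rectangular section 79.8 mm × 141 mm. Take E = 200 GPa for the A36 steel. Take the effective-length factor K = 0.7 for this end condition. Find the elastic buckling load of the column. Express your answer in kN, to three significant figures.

P_cr ≈ 575 kN

Buckling occurs about the weak axis: I_min = h·b³/12 with b = 79.8 mm (the shorter side).
I_min = 141×79.8³/12 = 5.971×10^6 mm⁴
I = 5.971×10^6 mm⁴ = 5.971×10^-6 m⁴
Effective length L_e = K·L = 0.7 × 6.47 = 4.529 m
P_cr = π²EI / L_e² = π² × 200×10⁹ × 5.971×10^-6 / 4.529² = 5.746×10^5 N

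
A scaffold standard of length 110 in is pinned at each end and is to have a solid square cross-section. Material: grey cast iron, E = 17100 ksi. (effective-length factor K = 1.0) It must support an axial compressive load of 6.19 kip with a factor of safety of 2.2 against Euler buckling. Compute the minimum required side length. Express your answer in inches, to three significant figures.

a ≈ 1.85 in

Required P_cr = n·P = 2.2 × 6.19 = 13.62 kip
L_e = K·L = 1 × 110 = 110.0 in
Required I = P_cr·L_e²/(π²E) = 1.362×10^4 × 110.0² / (π² × 1.71×10^7) = 0.9763 in⁴
Solid square: I = a⁴/12  ⇒  a = (12I)^(1/4) = (12×0.9763)^(1/4) = 1.85 in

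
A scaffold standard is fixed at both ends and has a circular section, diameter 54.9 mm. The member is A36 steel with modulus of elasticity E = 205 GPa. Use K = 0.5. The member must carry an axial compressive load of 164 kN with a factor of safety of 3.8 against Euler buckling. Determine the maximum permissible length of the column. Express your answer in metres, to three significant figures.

L_max ≈ 2.41 m

I = πd⁴/64 = π×54.9⁴/64 = 4.459×10^5 mm⁴
I = 4.459×10^-7 m⁴
Required critical load P_cr = n·P = 3.8 × 164 = 623.2 kN = 6.232×10^5 N
From P_cr = π²EI/(K·L)²:  L = (1/K)·√(π²EI/P_cr) = (1/0.5)·√(π²×2.05×10^11×4.459×10^-7/6.232×10^5)
L = 2.41 m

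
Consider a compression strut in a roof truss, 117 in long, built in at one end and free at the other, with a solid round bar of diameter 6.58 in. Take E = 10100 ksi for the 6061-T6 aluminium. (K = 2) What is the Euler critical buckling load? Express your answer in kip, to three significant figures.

I = πd⁴/64 = π×6.58⁴/64 = 92.02 in⁴
Effective length L_e = K·L = 2 × 117 = 234.0 in
P_cr = π²EI / L_e² = π² × 10100×10³ × 92.02 / 234.0² = 1.675×10^5 lb

P_cr ≈ 168 kip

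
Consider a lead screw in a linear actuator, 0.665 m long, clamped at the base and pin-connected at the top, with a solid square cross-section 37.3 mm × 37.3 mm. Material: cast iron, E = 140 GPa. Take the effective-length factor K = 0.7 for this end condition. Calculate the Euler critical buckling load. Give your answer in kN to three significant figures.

I = a⁴/12 = 37.3⁴/12 = 1.613×10^5 mm⁴
I = 1.613×10^5 mm⁴ = 1.613×10^-7 m⁴
Effective length L_e = K·L = 0.7 × 0.665 = 0.4655 m
P_cr = π²EI / L_e² = π² × 140×10⁹ × 1.613×10^-7 / 0.4655² = 1.029×10^6 N

P_cr ≈ 1030 kN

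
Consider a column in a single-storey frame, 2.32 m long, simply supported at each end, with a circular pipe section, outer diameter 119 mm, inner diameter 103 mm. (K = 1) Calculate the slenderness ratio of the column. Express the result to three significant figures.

λ ≈ 59.0

d_o = 119 mm, d_i = 103 mm
I = π(d_o⁴ − d_i⁴)/64 = π(119⁴ − 103.0⁴)/64 = 4.319×10^6 mm⁴
A = 2.790×10^3 mm²;  r_min = √(I/A) = √(4.319×10^6/2.790×10^3) = 39.35 mm
L_e = K·L = 1 × 2.32 m = 2.320 m = 2320.0 mm
λ = L_e / r_min = 2320.0 / 39.35 = 59.0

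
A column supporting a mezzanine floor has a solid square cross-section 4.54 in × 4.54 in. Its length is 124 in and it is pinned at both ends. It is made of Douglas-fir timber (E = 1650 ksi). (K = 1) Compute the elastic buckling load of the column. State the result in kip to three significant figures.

I = a⁴/12 = 4.54⁴/12 = 35.40 in⁴
Effective length L_e = K·L = 1 × 124 = 124.0 in
P_cr = π²EI / L_e² = π² × 1650×10³ × 35.40 / 124.0² = 3.750×10^4 lb

P_cr ≈ 37.5 kip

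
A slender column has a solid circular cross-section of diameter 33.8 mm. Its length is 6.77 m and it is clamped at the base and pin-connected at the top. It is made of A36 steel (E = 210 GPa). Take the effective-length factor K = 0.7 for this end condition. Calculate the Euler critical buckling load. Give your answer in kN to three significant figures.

I = πd⁴/64 = π×33.8⁴/64 = 6.407×10^4 mm⁴
I = 6.407×10^4 mm⁴ = 6.407×10^-8 m⁴
Effective length L_e = K·L = 0.7 × 6.77 = 4.739 m
P_cr = π²EI / L_e² = π² × 210×10⁹ × 6.407×10^-8 / 4.739² = 5.913×10^3 N

P_cr ≈ 5.91 kN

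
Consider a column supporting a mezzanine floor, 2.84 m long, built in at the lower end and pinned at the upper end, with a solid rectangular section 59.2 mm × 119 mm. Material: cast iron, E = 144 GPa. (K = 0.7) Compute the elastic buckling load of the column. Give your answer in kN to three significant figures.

P_cr ≈ 740 kN

Buckling occurs about the weak axis: I_min = h·b³/12 with b = 59.2 mm (the shorter side).
I_min = 119×59.2³/12 = 2.057×10^6 mm⁴
I = 2.057×10^6 mm⁴ = 2.057×10^-6 m⁴
Effective length L_e = K·L = 0.7 × 2.84 = 1.988 m
P_cr = π²EI / L_e² = π² × 144×10⁹ × 2.057×10^-6 / 1.988² = 7.399×10^5 N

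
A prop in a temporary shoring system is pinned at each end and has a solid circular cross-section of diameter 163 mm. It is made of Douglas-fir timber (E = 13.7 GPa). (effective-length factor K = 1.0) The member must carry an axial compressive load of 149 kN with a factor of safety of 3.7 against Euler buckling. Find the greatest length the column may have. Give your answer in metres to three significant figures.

I = πd⁴/64 = π×163⁴/64 = 3.465×10^7 mm⁴
I = 3.465×10^-5 m⁴
Required critical load P_cr = n·P = 3.7 × 149 = 551.3 kN = 5.513×10^5 N
From P_cr = π²EI/(K·L)²:  L = (1/K)·√(π²EI/P_cr) = (1/1)·√(π²×1.37×10^10×3.465×10^-5/5.513×10^5)
L = 2.92 m

L_max ≈ 2.92 m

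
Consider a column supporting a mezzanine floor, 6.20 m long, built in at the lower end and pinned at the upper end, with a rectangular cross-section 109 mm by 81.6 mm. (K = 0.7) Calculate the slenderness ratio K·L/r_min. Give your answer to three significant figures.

λ ≈ 184

For a rectangle r_min = b/√12 = 81.6/√12 = 23.56 mm
L_e = K·L = 0.7 × 6.20 m = 4.340 m = 4340.0 mm
λ = L_e / r_min = 4340.0 / 23.56 = 184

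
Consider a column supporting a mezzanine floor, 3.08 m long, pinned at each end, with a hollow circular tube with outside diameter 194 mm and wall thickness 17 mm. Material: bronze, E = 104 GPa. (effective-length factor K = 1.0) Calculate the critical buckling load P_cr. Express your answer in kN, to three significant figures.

P_cr ≈ 4040 kN

Inner diameter d_i = 194 − 2×17 = 160.0 mm
I = π(d_o⁴ − d_i⁴)/64 = π(194⁴ − 160.0⁴)/64 = 3.736×10^7 mm⁴
I = 3.736×10^7 mm⁴ = 3.736×10^-5 m⁴
Effective length L_e = K·L = 1 × 3.08 = 3.080 m
P_cr = π²EI / L_e² = π² × 104×10⁹ × 3.736×10^-5 / 3.080² = 4.042×10^6 N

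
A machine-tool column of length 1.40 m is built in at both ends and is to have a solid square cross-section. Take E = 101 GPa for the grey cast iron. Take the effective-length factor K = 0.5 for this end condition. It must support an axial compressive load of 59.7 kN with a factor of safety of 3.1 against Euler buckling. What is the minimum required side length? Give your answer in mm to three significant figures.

a ≈ 32.3 mm

Required P_cr = n·P = 3.1 × 59.7 = 185.1 kN
L_e = K·L = 0.5 × 1.40 = 0.7000 m
Required I = P_cr·L_e²/(π²E) = 1.851×10^5 × 0.7000² / (π² × 1.01×10^11) = 9.097×10^-8 m⁴
I_req = 9.097×10^4 mm⁴
Solid square: I = a⁴/12  ⇒  a = (12I)^(1/4) = (12×9.097×10^4)^(1/4) = 32.3 mm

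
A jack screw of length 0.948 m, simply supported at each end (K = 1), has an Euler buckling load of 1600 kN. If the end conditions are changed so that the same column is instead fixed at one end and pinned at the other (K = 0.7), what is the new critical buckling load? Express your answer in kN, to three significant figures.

P_cr ≈ 3270 kN

P_cr ∝ 1/K², so P_cr,new = P_cr,old × (K_old/K_new)² = 1600 × (1/0.7)²
= 1600 × 2.041 = 3270 kN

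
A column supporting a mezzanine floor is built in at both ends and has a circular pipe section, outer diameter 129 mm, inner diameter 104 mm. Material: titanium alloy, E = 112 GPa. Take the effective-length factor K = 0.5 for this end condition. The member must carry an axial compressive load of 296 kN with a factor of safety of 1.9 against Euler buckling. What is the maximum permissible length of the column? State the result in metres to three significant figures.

L_max ≈ 7.86 m

d_o = 129 mm, d_i = 104 mm
I = π(d_o⁴ − d_i⁴)/64 = π(129⁴ − 104.0⁴)/64 = 7.851×10^6 mm⁴
I = 7.851×10^-6 m⁴
Required critical load P_cr = n·P = 1.9 × 296 = 562.4 kN = 5.624×10^5 N
From P_cr = π²EI/(K·L)²:  L = (1/K)·√(π²EI/P_cr) = (1/0.5)·√(π²×1.12×10^11×7.851×10^-6/5.624×10^5)
L = 7.86 m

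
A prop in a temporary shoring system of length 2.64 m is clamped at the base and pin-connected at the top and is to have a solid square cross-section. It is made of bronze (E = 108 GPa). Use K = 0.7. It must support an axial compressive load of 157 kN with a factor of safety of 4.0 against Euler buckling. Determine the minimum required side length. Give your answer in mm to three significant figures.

Required P_cr = n·P = 4.0 × 157 = 628.0 kN
L_e = K·L = 0.7 × 2.64 = 1.848 m
Required I = P_cr·L_e²/(π²E) = 6.280×10^5 × 1.848² / (π² × 1.08×10^11) = 2.012×10^-6 m⁴
I_req = 2.012×10^6 mm⁴
Solid square: I = a⁴/12  ⇒  a = (12I)^(1/4) = (12×2.012×10^6)^(1/4) = 70.1 mm

a ≈ 70.1 mm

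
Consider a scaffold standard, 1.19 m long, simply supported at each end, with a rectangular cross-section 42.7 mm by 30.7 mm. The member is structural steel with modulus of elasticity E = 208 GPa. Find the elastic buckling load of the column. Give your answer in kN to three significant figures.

P_cr ≈ 149 kN

Buckling occurs about the weak axis: I_min = h·b³/12 with b = 30.7 mm (the shorter side).
I_min = 42.7×30.7³/12 = 1.030×10^5 mm⁴
I = 1.030×10^5 mm⁴ = 1.030×10^-7 m⁴
Effective length L_e = K·L = 1 × 1.19 = 1.190 m
P_cr = π²EI / L_e² = π² × 208×10⁹ × 1.030×10^-7 / 1.190² = 1.493×10^5 N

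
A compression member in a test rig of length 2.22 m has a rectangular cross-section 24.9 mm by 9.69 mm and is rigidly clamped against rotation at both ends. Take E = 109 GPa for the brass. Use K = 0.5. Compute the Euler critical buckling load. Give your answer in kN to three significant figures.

Buckling occurs about the weak axis: I_min = h·b³/12 with b = 9.69 mm (the shorter side).
I_min = 24.9×9.69³/12 = 1.888×10^3 mm⁴
I = 1.888×10^3 mm⁴ = 1.888×10^-9 m⁴
Effective length L_e = K·L = 0.5 × 2.22 = 1.110 m
P_cr = π²EI / L_e² = π² × 109×10⁹ × 1.888×10^-9 / 1.110² = 1.648×10^3 N

P_cr ≈ 1.65 kN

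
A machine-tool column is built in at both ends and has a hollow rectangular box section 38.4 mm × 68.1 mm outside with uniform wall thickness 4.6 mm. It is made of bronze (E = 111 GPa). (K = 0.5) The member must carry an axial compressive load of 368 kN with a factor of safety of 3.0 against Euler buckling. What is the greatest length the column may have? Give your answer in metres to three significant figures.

Inner dimensions: h_i = 68.1 − 2×4.6 = 58.90 mm, b_i = 38.4 − 2×4.6 = 29.20 mm
Weak-axis I_min = (h_o·b_o³ − h_i·b_i³)/12 with b_o = 38.4, b_i = 29.20 mm (shorter outer/inner sides).
I_min = (68.1×38.4³ − 58.90×29.20³)/12 = 1.991×10^5 mm⁴
I = 1.991×10^-7 m⁴
Required critical load P_cr = n·P = 3.0 × 368 = 1104 kN = 1.104×10^6 N
From P_cr = π²EI/(K·L)²:  L = (1/K)·√(π²EI/P_cr) = (1/0.5)·√(π²×1.11×10^11×1.991×10^-7/1.104×10^6)
L = 0.889 m

L_max ≈ 0.889 m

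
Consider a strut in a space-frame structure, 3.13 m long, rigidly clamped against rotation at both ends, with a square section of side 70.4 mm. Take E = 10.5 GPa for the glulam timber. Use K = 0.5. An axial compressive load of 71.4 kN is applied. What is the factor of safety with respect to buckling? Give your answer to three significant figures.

n ≈ 1.21

I = a⁴/12 = 70.4⁴/12 = 2.047×10^6 mm⁴
I = 2.047×10^6 mm⁴ = 2.047×10^-6 m⁴
Effective length L_e = K·L = 0.5 × 3.13 = 1.565 m
P_cr = π²EI / L_e² = π² × 10.5×10⁹ × 2.047×10^-6 / 1.565² = 8.661×10^4 N
Factor of safety n = P_cr / P = 86.610 / 71.4 = 1.21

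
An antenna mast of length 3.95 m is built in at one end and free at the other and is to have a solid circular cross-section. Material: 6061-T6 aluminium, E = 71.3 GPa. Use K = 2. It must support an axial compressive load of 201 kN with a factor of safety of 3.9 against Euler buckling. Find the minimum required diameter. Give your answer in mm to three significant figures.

Required P_cr = n·P = 3.9 × 201 = 783.9 kN
L_e = K·L = 2 × 3.95 = 7.900 m
Required I = P_cr·L_e²/(π²E) = 7.839×10^5 × 7.900² / (π² × 7.13×10^10) = 6.952×10^-5 m⁴
I_req = 6.952×10^7 mm⁴
Solid circle: I = πd⁴/64  ⇒  d = (64I/π)^(1/4) = (64×6.952×10^7/π)^(1/4) = 194 mm

d ≈ 194 mm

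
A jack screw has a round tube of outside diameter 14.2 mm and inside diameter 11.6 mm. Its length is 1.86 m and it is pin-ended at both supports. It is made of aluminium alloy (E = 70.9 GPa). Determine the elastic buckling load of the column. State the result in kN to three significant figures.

d_o = 14.2 mm, d_i = 11.6 mm
I = π(d_o⁴ − d_i⁴)/64 = π(14.2⁴ − 11.60⁴)/64 = 1.107×10^3 mm⁴
I = 1.107×10^3 mm⁴ = 1.107×10^-9 m⁴
Effective length L_e = K·L = 1 × 1.86 = 1.860 m
P_cr = π²EI / L_e² = π² × 70.9×10⁹ × 1.107×10^-9 / 1.860² = 223.9 N

P_cr ≈ 0.224 kN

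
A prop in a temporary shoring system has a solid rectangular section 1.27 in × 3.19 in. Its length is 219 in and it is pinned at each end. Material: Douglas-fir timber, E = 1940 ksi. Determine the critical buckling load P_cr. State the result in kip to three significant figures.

P_cr ≈ 0.217 kip

Buckling occurs about the weak axis: I_min = h·b³/12 with b = 1.27 in (the shorter side).
I_min = 3.19×1.27³/12 = 0.5445 in⁴
Effective length L_e = K·L = 1 × 219 = 219.0 in
P_cr = π²EI / L_e² = π² × 1940×10³ × 0.5445 / 219.0² = 217.4 lb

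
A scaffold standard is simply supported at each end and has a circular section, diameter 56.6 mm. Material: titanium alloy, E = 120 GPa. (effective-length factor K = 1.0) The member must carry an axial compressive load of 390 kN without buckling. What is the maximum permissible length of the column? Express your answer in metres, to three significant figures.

I = πd⁴/64 = π×56.6⁴/64 = 5.038×10^5 mm⁴
I = 5.038×10^-7 m⁴
At the buckling limit P_cr = P = 3.900×10^5 N
From P_cr = π²EI/(K·L)²:  L = (1/K)·√(π²EI/P_cr) = (1/1)·√(π²×1.20×10^11×5.038×10^-7/3.900×10^5)
L = 1.24 m

L_max ≈ 1.24 m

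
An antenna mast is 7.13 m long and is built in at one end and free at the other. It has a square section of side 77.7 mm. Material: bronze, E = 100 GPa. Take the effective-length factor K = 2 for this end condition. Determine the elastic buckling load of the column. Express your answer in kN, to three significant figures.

P_cr ≈ 14.7 kN

I = a⁴/12 = 77.7⁴/12 = 3.037×10^6 mm⁴
I = 3.037×10^6 mm⁴ = 3.037×10^-6 m⁴
Effective length L_e = K·L = 2 × 7.13 = 14.26 m
P_cr = π²EI / L_e² = π² × 100×10⁹ × 3.037×10^-6 / 14.26² = 1.474×10^4 N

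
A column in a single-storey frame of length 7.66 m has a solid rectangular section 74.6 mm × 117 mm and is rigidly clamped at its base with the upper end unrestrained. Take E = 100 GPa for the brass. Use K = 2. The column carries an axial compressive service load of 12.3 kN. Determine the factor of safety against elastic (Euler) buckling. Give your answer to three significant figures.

Buckling occurs about the weak axis: I_min = h·b³/12 with b = 74.6 mm (the shorter side).
I_min = 117×74.6³/12 = 4.048×10^6 mm⁴
I = 4.048×10^6 mm⁴ = 4.048×10^-6 m⁴
Effective length L_e = K·L = 2 × 7.66 = 15.32 m
P_cr = π²EI / L_e² = π² × 100×10⁹ × 4.048×10^-6 / 15.32² = 1.702×10^4 N
Factor of safety n = P_cr / P = 17.022 / 12.3 = 1.38

n ≈ 1.38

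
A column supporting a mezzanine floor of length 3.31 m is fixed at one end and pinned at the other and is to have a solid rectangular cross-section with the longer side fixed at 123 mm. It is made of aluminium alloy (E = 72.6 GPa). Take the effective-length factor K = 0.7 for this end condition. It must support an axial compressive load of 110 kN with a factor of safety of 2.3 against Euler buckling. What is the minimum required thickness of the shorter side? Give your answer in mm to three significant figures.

b ≈ 57.0 mm

Required P_cr = n·P = 2.3 × 110 = 253.0 kN
L_e = K·L = 0.7 × 3.31 = 2.317 m
Required I = P_cr·L_e²/(π²E) = 2.530×10^5 × 2.317² / (π² × 7.26×10^10) = 1.896×10^-6 m⁴
I_req = 1.896×10^6 mm⁴
Rectangle, weak axis: I_min = h·b³/12 with h = 123 mm fixed  ⇒  b = (12I/h)^(1/3) = 57.0 mm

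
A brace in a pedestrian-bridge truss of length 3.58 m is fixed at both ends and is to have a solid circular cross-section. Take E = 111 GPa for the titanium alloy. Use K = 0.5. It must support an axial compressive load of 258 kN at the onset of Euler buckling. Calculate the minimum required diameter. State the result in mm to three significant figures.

L_e = K·L = 0.5 × 3.58 = 1.790 m
Required I = P_cr·L_e²/(π²E) = 2.580×10^5 × 1.790² / (π² × 1.11×10^11) = 7.546×10^-7 m⁴
I_req = 7.546×10^5 mm⁴
Solid circle: I = πd⁴/64  ⇒  d = (64I/π)^(1/4) = (64×7.546×10^5/π)^(1/4) = 62.6 mm

d ≈ 62.6 mm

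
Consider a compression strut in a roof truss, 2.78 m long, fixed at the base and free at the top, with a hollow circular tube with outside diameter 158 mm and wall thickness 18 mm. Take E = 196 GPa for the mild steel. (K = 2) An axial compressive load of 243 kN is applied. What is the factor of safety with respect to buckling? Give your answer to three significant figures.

Inner diameter d_i = 158 − 2×18 = 122.0 mm
I = π(d_o⁴ − d_i⁴)/64 = π(158⁴ − 122.0⁴)/64 = 1.972×10^7 mm⁴
I = 1.972×10^7 mm⁴ = 1.972×10^-5 m⁴
Effective length L_e = K·L = 2 × 2.78 = 5.560 m
P_cr = π²EI / L_e² = π² × 196×10⁹ × 1.972×10^-5 / 5.560² = 1.234×10^6 N
Factor of safety n = P_cr / P = 1233.8 / 243 = 5.08

n ≈ 5.08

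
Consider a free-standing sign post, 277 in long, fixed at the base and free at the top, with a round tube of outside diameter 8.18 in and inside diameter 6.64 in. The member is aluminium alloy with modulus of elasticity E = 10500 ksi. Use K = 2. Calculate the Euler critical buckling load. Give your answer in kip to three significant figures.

P_cr ≈ 42.0 kip

d_o = 8.18 in, d_i = 6.64 in
I = π(d_o⁴ − d_i⁴)/64 = π(8.18⁴ − 6.640⁴)/64 = 124.4 in⁴
Effective length L_e = K·L = 2 × 277 = 554.0 in
P_cr = π²EI / L_e² = π² × 10500×10³ × 124.4 / 554.0² = 4.199×10^4 lb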